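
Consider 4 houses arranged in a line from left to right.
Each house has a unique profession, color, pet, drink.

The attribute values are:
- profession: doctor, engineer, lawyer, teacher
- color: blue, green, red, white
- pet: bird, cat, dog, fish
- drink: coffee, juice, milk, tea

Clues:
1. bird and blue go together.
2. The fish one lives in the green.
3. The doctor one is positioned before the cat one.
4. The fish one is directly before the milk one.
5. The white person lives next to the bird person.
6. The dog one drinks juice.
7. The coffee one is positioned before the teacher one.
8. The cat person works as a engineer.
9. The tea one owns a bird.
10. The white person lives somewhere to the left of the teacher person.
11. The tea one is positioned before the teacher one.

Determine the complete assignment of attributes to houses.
Solution:

House | Profession | Color | Pet | Drink
----------------------------------------
  1   | doctor | green | fish | coffee
  2   | engineer | white | cat | milk
  3   | lawyer | blue | bird | tea
  4   | teacher | red | dog | juice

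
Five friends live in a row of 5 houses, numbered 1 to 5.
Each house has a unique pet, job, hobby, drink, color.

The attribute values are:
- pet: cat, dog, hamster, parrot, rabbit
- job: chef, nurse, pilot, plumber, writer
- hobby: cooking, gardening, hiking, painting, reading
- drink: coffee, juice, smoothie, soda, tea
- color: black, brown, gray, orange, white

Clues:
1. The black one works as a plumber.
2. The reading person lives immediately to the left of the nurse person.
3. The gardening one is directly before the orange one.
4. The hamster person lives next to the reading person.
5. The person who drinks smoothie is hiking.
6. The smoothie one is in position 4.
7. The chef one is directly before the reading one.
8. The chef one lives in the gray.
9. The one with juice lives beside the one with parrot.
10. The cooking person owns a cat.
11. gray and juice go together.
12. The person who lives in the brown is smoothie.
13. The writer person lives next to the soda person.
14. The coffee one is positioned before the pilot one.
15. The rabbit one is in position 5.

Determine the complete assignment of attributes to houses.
Solution:

House | Pet | Job | Hobby | Drink | Color
-----------------------------------------
  1   | hamster | chef | gardening | juice | gray
  2   | parrot | writer | reading | coffee | orange
  3   | cat | nurse | cooking | soda | white
  4   | dog | pilot | hiking | smoothie | brown
  5   | rabbit | plumber | painting | tea | black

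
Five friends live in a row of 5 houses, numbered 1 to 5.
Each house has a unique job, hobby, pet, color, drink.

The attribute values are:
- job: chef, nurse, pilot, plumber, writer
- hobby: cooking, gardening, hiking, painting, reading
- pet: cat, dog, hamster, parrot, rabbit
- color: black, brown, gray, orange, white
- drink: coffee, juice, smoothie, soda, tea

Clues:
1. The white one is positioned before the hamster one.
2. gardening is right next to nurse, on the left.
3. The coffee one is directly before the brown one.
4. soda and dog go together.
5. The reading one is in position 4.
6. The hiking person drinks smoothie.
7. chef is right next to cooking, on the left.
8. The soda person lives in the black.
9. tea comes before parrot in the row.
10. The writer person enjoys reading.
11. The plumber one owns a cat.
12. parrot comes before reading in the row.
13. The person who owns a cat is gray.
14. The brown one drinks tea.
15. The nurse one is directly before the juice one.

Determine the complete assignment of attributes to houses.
Solution:

House | Job | Hobby | Pet | Color | Drink
-----------------------------------------
  1   | chef | gardening | rabbit | white | coffee
  2   | nurse | cooking | hamster | brown | tea
  3   | pilot | painting | parrot | orange | juice
  4   | writer | reading | dog | black | soda
  5   | plumber | hiking | cat | gray | smoothie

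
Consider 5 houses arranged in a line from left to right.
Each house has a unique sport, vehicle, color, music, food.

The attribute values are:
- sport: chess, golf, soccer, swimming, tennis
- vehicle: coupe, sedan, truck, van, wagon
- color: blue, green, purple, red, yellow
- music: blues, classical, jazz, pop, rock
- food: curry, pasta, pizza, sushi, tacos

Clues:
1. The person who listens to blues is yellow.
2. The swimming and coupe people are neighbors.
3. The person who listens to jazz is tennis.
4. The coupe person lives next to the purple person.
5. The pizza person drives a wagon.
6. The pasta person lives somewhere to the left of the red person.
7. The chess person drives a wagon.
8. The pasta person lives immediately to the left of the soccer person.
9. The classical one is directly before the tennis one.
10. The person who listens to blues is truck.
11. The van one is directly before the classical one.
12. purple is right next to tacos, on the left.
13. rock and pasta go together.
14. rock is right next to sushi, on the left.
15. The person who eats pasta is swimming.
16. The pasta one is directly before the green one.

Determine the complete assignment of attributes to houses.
Solution:

House | Sport | Vehicle | Color | Music | Food
----------------------------------------------
  1   | swimming | van | blue | rock | pasta
  2   | soccer | coupe | green | classical | sushi
  3   | tennis | sedan | purple | jazz | curry
  4   | golf | truck | yellow | blues | tacos
  5   | chess | wagon | red | pop | pizza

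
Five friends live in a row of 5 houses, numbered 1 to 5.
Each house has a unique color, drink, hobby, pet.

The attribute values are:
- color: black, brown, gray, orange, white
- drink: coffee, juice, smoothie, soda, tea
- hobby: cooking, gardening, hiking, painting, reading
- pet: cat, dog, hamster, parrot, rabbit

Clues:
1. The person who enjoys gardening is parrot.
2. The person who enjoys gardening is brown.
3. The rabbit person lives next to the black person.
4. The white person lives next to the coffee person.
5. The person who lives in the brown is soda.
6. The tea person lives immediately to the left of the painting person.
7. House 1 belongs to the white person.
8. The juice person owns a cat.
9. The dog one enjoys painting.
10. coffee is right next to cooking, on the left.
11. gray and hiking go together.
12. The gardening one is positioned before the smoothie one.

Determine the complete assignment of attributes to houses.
Solution:

House | Color | Drink | Hobby | Pet
-----------------------------------
  1   | white | tea | reading | rabbit
  2   | black | coffee | painting | dog
  3   | orange | juice | cooking | cat
  4   | brown | soda | gardening | parrot
  5   | gray | smoothie | hiking | hamster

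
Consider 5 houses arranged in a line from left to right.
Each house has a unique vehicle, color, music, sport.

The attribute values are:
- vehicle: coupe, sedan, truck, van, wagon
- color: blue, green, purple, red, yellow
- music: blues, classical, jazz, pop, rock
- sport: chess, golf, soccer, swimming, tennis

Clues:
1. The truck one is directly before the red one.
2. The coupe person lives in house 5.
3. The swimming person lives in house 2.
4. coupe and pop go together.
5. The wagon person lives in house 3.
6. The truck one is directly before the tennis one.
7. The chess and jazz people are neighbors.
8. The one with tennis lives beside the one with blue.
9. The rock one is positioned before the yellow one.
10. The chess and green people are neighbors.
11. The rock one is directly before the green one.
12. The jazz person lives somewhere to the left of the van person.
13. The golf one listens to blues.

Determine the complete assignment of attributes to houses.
Solution:

House | Vehicle | Color | Music | Sport
---------------------------------------
  1   | sedan | purple | rock | chess
  2   | truck | green | jazz | swimming
  3   | wagon | red | classical | tennis
  4   | van | blue | blues | golf
  5   | coupe | yellow | pop | soccer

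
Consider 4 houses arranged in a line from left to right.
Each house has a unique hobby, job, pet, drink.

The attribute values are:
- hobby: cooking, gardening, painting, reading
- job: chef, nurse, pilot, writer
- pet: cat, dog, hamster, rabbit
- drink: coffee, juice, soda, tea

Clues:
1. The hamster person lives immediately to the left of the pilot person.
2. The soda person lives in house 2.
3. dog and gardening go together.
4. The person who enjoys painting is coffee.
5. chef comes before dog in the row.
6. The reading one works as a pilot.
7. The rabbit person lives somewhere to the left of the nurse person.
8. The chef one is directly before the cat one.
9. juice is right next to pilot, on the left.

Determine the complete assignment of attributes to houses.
Solution:

House | Hobby | Job | Pet | Drink
---------------------------------
  1   | cooking | chef | hamster | juice
  2   | reading | pilot | cat | soda
  3   | painting | writer | rabbit | coffee
  4   | gardening | nurse | dog | tea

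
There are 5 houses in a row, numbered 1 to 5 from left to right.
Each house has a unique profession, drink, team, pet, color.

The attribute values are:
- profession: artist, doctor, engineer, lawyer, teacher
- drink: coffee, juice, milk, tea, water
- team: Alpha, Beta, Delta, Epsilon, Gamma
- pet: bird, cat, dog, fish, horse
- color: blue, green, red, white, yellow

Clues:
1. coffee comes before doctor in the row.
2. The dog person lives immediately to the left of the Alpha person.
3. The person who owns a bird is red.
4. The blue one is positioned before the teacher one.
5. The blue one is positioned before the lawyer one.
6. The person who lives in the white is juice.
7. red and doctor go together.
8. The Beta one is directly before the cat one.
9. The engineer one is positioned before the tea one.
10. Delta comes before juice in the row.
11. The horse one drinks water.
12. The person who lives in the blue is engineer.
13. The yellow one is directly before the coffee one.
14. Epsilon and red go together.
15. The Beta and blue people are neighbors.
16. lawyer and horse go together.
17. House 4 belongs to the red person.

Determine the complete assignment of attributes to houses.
Solution:

House | Profession | Drink | Team | Pet | Color
-----------------------------------------------
  1   | artist | milk | Beta | dog | yellow
  2   | engineer | coffee | Alpha | cat | blue
  3   | lawyer | water | Delta | horse | green
  4   | doctor | tea | Epsilon | bird | red
  5   | teacher | juice | Gamma | fish | white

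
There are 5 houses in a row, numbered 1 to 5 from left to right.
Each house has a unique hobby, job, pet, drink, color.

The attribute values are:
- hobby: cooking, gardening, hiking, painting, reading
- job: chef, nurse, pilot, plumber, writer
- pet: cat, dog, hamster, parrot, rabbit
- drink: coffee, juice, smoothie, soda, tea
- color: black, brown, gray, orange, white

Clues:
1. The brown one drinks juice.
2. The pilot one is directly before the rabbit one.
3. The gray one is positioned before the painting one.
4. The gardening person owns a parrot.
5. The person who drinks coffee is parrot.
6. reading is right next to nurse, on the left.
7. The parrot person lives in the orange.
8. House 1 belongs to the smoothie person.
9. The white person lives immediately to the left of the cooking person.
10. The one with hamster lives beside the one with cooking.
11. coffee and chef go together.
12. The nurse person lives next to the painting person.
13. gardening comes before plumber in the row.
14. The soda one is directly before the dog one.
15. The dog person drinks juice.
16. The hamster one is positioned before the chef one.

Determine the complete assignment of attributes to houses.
Solution:

House | Hobby | Job | Pet | Drink | Color
-----------------------------------------
  1   | reading | pilot | hamster | smoothie | white
  2   | cooking | nurse | rabbit | soda | gray
  3   | painting | writer | dog | juice | brown
  4   | gardening | chef | parrot | coffee | orange
  5   | hiking | plumber | cat | tea | black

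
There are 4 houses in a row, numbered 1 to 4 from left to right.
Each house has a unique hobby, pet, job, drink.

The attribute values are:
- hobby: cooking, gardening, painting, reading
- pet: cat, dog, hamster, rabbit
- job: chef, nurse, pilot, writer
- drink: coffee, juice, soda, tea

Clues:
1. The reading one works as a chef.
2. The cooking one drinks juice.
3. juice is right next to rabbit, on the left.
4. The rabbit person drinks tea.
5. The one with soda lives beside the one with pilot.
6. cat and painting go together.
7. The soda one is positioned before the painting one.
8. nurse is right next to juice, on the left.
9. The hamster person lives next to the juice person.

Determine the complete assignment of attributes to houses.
Solution:

House | Hobby | Pet | Job | Drink
---------------------------------
  1   | gardening | hamster | nurse | soda
  2   | cooking | dog | pilot | juice
  3   | reading | rabbit | chef | tea
  4   | painting | cat | writer | coffee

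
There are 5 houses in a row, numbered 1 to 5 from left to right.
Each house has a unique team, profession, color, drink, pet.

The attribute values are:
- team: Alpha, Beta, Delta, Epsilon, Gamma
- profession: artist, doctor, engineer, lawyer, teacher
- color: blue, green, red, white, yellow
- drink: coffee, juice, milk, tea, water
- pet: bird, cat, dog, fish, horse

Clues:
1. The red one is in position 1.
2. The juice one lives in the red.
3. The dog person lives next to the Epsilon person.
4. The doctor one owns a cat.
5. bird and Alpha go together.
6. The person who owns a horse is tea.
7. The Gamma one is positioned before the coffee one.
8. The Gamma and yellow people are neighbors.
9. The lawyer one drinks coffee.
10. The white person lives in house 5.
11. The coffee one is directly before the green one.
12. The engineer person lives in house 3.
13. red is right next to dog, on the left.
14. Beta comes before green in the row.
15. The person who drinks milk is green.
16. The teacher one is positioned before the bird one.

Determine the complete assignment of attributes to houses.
Solution:

House | Team | Profession | Color | Drink | Pet
-----------------------------------------------
  1   | Gamma | doctor | red | juice | cat
  2   | Beta | lawyer | yellow | coffee | dog
  3   | Epsilon | engineer | green | milk | fish
  4   | Delta | teacher | blue | tea | horse
  5   | Alpha | artist | white | water | bird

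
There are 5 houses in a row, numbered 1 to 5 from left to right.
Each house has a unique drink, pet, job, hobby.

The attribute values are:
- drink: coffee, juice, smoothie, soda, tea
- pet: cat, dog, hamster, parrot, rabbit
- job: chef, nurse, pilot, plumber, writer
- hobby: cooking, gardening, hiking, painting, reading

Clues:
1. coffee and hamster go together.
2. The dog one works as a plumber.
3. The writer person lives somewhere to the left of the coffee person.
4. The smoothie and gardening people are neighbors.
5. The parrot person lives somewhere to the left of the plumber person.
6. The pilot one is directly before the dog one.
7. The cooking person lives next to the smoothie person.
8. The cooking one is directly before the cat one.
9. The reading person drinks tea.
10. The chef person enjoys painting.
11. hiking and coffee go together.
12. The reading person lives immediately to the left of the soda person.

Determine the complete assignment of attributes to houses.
Solution:

House | Drink | Pet | Job | Hobby
---------------------------------
  1   | tea | parrot | pilot | reading
  2   | soda | dog | plumber | cooking
  3   | smoothie | cat | chef | painting
  4   | juice | rabbit | writer | gardening
  5   | coffee | hamster | nurse | hiking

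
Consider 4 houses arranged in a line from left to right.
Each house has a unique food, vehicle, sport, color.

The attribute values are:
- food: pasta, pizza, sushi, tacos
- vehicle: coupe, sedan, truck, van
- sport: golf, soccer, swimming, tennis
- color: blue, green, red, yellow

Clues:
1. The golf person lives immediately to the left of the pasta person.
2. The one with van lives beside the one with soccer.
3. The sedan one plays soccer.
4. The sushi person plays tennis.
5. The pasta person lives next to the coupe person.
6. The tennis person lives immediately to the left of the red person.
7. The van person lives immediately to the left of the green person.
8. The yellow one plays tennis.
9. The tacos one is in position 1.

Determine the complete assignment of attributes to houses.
Solution:

House | Food | Vehicle | Sport | Color
--------------------------------------
  1   | tacos | van | golf | blue
  2   | pasta | sedan | soccer | green
  3   | sushi | coupe | tennis | yellow
  4   | pizza | truck | swimming | red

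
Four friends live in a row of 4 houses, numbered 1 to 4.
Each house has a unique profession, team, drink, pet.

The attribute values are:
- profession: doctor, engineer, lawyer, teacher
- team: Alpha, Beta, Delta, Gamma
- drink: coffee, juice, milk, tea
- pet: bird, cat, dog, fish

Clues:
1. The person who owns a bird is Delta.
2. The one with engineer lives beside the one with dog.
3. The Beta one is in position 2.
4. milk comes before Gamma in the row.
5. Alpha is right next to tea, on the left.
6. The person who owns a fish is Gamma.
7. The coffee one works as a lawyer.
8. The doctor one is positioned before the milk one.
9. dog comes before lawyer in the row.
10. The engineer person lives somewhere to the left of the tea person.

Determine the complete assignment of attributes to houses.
Solution:

House | Profession | Team | Drink | Pet
---------------------------------------
  1   | engineer | Alpha | juice | cat
  2   | doctor | Beta | tea | dog
  3   | teacher | Delta | milk | bird
  4   | lawyer | Gamma | coffee | fish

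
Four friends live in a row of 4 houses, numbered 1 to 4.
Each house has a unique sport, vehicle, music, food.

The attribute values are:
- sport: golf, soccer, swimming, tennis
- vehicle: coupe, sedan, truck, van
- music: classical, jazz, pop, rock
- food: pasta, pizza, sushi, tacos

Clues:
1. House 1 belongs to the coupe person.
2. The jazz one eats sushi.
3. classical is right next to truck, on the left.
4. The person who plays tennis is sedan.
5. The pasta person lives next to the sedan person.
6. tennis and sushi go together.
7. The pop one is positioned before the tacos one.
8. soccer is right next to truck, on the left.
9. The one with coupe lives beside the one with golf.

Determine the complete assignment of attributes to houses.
Solution:

House | Sport | Vehicle | Music | Food
--------------------------------------
  1   | soccer | coupe | classical | pizza
  2   | golf | truck | pop | pasta
  3   | tennis | sedan | jazz | sushi
  4   | swimming | van | rock | tacos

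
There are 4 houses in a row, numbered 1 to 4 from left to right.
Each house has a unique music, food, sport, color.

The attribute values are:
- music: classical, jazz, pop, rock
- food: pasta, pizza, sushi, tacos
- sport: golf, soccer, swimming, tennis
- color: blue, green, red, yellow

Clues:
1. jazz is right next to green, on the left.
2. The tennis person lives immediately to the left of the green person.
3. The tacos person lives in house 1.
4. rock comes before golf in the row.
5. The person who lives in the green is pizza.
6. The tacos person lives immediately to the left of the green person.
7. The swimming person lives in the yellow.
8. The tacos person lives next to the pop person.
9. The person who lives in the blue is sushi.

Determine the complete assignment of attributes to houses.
Solution:

House | Music | Food | Sport | Color
------------------------------------
  1   | jazz | tacos | tennis | red
  2   | pop | pizza | soccer | green
  3   | rock | pasta | swimming | yellow
  4   | classical | sushi | golf | blue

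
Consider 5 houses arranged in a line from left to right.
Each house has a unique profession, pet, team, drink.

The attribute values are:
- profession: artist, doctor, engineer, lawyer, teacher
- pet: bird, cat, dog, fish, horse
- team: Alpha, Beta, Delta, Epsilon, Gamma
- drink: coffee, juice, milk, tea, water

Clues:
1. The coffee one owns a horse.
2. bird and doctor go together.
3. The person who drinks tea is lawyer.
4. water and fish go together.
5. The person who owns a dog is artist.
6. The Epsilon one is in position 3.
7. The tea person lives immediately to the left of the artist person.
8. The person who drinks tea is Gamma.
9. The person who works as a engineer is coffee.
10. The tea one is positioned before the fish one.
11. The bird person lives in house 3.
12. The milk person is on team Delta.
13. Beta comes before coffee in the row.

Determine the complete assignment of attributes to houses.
Solution:

House | Profession | Pet | Team | Drink
---------------------------------------
  1   | lawyer | cat | Gamma | tea
  2   | artist | dog | Delta | milk
  3   | doctor | bird | Epsilon | juice
  4   | teacher | fish | Beta | water
  5   | engineer | horse | Alpha | coffee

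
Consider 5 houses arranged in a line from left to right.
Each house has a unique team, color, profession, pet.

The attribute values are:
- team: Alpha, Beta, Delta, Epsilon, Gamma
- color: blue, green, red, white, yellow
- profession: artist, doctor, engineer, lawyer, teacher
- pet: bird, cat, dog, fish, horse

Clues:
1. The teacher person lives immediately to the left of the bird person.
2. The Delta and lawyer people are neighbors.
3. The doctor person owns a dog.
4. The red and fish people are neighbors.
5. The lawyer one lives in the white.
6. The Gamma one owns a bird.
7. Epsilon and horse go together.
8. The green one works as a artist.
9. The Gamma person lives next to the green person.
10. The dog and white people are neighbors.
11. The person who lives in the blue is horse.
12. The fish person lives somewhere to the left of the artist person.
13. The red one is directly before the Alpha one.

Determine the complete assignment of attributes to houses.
Solution:

House | Team | Color | Profession | Pet
---------------------------------------
  1   | Delta | red | doctor | dog
  2   | Alpha | white | lawyer | fish
  3   | Epsilon | blue | teacher | horse
  4   | Gamma | yellow | engineer | bird
  5   | Beta | green | artist | cat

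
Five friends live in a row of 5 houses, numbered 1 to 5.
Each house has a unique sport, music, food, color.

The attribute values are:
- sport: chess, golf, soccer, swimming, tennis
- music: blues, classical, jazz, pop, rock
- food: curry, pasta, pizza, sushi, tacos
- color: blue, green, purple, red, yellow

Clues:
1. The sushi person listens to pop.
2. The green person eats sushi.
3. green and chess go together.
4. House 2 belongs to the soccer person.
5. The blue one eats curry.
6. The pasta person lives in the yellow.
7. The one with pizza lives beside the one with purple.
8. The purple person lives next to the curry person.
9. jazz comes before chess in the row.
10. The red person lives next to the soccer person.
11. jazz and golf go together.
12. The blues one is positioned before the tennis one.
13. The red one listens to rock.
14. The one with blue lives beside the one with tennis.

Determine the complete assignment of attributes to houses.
Solution:

House | Sport | Music | Food | Color
------------------------------------
  1   | swimming | rock | pizza | red
  2   | soccer | blues | tacos | purple
  3   | golf | jazz | curry | blue
  4   | tennis | classical | pasta | yellow
  5   | chess | pop | sushi | green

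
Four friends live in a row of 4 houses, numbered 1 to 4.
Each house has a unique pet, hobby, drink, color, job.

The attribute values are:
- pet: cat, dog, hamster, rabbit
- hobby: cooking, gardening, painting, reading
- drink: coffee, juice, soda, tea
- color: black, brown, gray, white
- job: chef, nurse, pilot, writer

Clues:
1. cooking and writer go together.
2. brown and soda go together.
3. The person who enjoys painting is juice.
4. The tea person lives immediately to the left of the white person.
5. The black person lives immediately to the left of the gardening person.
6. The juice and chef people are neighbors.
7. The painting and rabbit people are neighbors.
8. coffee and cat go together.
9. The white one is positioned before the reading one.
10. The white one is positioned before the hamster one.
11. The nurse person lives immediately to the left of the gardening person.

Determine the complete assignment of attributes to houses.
Solution:

House | Pet | Hobby | Drink | Color | Job
-----------------------------------------
  1   | dog | painting | juice | black | nurse
  2   | rabbit | gardening | tea | gray | chef
  3   | cat | cooking | coffee | white | writer
  4   | hamster | reading | soda | brown | pilot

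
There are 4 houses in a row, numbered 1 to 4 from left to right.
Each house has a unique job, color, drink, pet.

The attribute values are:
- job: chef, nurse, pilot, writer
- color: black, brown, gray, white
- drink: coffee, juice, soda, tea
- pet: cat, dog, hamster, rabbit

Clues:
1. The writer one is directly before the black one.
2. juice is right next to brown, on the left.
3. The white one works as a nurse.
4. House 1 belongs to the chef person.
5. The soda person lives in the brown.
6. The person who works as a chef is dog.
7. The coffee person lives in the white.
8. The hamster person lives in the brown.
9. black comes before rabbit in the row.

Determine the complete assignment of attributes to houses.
Solution:

House | Job | Color | Drink | Pet
---------------------------------
  1   | chef | gray | juice | dog
  2   | writer | brown | soda | hamster
  3   | pilot | black | tea | cat
  4   | nurse | white | coffee | rabbit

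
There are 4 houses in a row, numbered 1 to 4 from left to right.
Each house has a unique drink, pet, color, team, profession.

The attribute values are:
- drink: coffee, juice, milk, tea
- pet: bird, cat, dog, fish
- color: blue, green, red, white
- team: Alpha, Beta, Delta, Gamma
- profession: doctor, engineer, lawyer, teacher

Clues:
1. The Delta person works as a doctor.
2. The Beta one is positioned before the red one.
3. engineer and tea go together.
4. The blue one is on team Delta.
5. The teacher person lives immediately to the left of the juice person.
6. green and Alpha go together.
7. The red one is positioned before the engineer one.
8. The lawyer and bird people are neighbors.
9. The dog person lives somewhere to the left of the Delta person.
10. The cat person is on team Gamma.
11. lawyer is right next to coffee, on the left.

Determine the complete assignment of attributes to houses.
Solution:

House | Drink | Pet | Color | Team | Profession
-----------------------------------------------
  1   | milk | dog | white | Beta | teacher
  2   | juice | cat | red | Gamma | lawyer
  3   | coffee | bird | blue | Delta | doctor
  4   | tea | fish | green | Alpha | engineer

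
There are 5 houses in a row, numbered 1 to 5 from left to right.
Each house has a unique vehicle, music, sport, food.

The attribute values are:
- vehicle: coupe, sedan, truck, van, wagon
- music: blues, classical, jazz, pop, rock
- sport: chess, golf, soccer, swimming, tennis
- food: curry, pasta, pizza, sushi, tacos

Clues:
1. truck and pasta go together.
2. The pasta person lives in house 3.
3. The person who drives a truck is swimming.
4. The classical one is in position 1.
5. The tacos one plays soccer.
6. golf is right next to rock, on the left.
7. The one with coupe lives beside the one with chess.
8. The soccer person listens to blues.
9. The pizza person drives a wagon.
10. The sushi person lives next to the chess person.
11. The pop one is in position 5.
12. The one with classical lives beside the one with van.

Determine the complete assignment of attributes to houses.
Solution:

House | Vehicle | Music | Sport | Food
--------------------------------------
  1   | coupe | classical | golf | sushi
  2   | van | rock | chess | curry
  3   | truck | jazz | swimming | pasta
  4   | sedan | blues | soccer | tacos
  5   | wagon | pop | tennis | pizza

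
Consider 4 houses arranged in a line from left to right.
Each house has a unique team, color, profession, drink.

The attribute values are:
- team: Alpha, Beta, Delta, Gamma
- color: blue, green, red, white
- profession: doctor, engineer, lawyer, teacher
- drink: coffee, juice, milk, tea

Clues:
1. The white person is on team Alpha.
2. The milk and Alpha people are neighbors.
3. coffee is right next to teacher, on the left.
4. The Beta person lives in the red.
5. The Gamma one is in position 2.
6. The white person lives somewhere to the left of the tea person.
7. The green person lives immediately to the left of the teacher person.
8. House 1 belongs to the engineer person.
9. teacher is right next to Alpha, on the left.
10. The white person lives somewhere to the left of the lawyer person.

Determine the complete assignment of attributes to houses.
Solution:

House | Team | Color | Profession | Drink
-----------------------------------------
  1   | Delta | green | engineer | coffee
  2   | Gamma | blue | teacher | milk
  3   | Alpha | white | doctor | juice
  4   | Beta | red | lawyer | tea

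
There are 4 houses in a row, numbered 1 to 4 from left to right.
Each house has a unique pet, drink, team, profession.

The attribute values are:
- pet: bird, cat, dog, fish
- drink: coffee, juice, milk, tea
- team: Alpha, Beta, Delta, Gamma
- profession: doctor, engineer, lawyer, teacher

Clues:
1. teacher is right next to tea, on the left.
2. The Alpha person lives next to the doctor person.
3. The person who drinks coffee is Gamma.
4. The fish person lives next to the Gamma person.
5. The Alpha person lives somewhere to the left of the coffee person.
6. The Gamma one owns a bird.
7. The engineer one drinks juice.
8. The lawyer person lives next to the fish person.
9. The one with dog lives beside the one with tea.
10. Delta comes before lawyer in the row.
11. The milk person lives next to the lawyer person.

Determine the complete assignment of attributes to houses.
Solution:

House | Pet | Drink | Team | Profession
---------------------------------------
  1   | dog | milk | Delta | teacher
  2   | cat | tea | Beta | lawyer
  3   | fish | juice | Alpha | engineer
  4   | bird | coffee | Gamma | doctor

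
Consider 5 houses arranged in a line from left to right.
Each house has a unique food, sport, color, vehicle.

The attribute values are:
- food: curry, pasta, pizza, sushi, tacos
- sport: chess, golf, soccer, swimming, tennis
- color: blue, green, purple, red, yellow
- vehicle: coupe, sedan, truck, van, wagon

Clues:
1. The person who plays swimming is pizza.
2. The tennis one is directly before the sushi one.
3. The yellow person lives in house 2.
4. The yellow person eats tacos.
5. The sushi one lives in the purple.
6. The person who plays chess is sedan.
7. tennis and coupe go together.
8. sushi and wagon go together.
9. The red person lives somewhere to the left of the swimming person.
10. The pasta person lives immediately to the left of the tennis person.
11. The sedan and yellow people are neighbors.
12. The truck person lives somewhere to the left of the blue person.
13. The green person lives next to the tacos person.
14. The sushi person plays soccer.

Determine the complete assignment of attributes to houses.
Solution:

House | Food | Sport | Color | Vehicle
--------------------------------------
  1   | pasta | chess | green | sedan
  2   | tacos | tennis | yellow | coupe
  3   | sushi | soccer | purple | wagon
  4   | curry | golf | red | truck
  5   | pizza | swimming | blue | van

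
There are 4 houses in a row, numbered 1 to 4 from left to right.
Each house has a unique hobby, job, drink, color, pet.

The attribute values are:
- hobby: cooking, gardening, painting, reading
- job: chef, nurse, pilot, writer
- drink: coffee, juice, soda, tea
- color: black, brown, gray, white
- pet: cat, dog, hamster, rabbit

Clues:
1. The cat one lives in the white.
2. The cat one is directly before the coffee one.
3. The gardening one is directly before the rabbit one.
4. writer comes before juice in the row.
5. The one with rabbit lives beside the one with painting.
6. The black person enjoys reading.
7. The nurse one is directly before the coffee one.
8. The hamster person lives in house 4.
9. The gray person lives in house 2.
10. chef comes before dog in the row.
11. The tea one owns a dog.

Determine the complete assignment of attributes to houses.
Solution:

House | Hobby | Job | Drink | Color | Pet
-----------------------------------------
  1   | gardening | nurse | soda | white | cat
  2   | cooking | chef | coffee | gray | rabbit
  3   | painting | writer | tea | brown | dog
  4   | reading | pilot | juice | black | hamster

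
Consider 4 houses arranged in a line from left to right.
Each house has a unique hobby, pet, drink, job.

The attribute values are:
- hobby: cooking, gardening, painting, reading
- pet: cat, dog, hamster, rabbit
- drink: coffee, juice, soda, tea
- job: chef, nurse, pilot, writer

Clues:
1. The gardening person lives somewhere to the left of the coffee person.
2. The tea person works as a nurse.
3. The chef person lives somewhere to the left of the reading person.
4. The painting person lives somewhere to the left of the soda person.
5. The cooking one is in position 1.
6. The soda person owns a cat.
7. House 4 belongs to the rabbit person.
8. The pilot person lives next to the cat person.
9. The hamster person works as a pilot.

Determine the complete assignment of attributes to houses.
Solution:

House | Hobby | Pet | Drink | Job
---------------------------------
  1   | cooking | dog | tea | nurse
  2   | painting | hamster | juice | pilot
  3   | gardening | cat | soda | chef
  4   | reading | rabbit | coffee | writer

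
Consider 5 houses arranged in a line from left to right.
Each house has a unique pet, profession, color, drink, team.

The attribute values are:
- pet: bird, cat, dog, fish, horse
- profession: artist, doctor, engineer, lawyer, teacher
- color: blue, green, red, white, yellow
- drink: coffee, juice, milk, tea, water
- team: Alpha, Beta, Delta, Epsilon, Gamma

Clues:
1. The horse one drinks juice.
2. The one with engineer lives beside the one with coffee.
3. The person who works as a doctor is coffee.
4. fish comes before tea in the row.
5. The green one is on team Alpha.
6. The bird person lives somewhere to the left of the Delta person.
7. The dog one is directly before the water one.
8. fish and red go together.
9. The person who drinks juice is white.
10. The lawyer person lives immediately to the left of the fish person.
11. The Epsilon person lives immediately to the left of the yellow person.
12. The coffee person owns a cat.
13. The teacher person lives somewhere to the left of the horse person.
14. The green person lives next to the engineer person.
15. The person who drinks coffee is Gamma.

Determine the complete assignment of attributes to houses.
Solution:

House | Pet | Profession | Color | Drink | Team
-----------------------------------------------
  1   | dog | lawyer | green | milk | Alpha
  2   | fish | engineer | red | water | Epsilon
  3   | cat | doctor | yellow | coffee | Gamma
  4   | bird | teacher | blue | tea | Beta
  5   | horse | artist | white | juice | Delta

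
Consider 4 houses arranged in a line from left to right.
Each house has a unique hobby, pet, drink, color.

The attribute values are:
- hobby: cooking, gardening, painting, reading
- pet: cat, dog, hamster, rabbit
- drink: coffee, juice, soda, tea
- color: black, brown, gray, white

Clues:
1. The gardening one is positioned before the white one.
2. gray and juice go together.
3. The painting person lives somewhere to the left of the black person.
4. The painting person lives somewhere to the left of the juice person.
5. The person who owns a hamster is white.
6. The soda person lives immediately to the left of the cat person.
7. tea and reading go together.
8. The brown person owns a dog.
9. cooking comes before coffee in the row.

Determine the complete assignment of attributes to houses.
Solution:

House | Hobby | Pet | Drink | Color
-----------------------------------
  1   | painting | dog | soda | brown
  2   | cooking | cat | juice | gray
  3   | gardening | rabbit | coffee | black
  4   | reading | hamster | tea | white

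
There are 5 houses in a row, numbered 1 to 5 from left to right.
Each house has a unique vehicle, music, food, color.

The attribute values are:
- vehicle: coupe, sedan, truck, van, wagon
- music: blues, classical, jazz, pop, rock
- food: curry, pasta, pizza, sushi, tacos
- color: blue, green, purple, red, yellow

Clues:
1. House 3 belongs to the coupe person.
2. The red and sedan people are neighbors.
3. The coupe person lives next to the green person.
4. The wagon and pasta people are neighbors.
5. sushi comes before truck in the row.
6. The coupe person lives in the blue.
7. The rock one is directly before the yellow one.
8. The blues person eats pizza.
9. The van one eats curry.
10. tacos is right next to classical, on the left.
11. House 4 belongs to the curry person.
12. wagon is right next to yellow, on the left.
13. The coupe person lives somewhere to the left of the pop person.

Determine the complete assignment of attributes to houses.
Solution:

House | Vehicle | Music | Food | Color
--------------------------------------
  1   | wagon | rock | tacos | red
  2   | sedan | classical | pasta | yellow
  3   | coupe | jazz | sushi | blue
  4   | van | pop | curry | green
  5   | truck | blues | pizza | purple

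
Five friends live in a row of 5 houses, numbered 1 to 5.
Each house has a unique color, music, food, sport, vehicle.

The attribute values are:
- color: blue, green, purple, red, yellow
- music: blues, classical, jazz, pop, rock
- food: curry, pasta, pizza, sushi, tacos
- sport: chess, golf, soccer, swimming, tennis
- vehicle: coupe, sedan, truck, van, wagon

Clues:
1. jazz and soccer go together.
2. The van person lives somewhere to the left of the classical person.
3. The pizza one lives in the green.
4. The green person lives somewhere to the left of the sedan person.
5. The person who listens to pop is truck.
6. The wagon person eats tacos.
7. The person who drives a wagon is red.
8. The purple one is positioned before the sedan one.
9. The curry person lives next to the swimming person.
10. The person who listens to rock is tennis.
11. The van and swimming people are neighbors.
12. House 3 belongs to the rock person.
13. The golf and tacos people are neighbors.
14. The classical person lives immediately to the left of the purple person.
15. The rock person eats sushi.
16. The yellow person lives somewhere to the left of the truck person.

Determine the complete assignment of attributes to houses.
Solution:

House | Color | Music | Food | Sport | Vehicle
----------------------------------------------
  1   | yellow | blues | curry | golf | van
  2   | red | classical | tacos | swimming | wagon
  3   | purple | rock | sushi | tennis | coupe
  4   | green | pop | pizza | chess | truck
  5   | blue | jazz | pasta | soccer | sedan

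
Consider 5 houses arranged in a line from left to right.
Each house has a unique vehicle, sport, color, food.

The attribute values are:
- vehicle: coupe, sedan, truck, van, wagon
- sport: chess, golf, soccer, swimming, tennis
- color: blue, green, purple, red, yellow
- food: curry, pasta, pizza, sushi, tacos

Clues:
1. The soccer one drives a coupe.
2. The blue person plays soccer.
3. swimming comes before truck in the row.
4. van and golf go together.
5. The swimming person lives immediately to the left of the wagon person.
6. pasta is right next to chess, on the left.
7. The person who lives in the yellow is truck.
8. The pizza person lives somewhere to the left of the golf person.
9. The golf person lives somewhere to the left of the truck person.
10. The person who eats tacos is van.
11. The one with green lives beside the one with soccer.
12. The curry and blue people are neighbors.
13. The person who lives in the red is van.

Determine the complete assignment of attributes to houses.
Solution:

House | Vehicle | Sport | Color | Food
--------------------------------------
  1   | sedan | swimming | purple | pasta
  2   | wagon | chess | green | curry
  3   | coupe | soccer | blue | pizza
  4   | van | golf | red | tacos
  5   | truck | tennis | yellow | sushi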